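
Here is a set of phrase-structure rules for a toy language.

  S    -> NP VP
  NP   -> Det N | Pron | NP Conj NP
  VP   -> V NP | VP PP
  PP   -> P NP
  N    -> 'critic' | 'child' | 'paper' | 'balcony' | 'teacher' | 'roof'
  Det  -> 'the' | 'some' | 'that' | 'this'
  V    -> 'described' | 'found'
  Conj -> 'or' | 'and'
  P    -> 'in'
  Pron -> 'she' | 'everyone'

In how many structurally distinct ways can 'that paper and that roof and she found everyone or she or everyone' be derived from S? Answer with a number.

4

Two of the 4 distinct bracketings:
[S [NP [NP [Det that] [N paper]] [Conj and] [NP [NP [Det that] [N roof]] [Conj and] [NP [Pron she]]]] [VP [V found] [NP [NP [Pron everyone]] [Conj or] [NP [NP [Pron she]] [Conj or] [NP [Pron everyone]]]]]]
[S [NP [NP [Det that] [N paper]] [Conj and] [NP [NP [Det that] [N roof]] [Conj and] [NP [Pron she]]]] [VP [V found] [NP [NP [NP [Pron everyone]] [Conj or] [NP [Pron she]]] [Conj or] [NP [Pron everyone]]]]]
The trees differ in how a recursive rule is bracketed over the same span.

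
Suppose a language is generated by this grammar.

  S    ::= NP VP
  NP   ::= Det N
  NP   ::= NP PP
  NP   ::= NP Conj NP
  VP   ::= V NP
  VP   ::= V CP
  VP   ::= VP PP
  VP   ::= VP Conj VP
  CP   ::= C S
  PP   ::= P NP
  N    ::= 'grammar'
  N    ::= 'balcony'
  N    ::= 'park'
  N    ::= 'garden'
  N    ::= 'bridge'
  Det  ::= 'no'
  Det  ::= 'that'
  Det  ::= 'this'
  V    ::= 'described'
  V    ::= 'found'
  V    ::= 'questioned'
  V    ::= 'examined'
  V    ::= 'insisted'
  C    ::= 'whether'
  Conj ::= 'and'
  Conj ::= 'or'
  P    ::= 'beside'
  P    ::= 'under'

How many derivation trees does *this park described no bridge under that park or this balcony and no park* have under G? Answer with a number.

7

Two of the 7 distinct bracketings:
[S [NP [Det this] [N park]] [VP [V described] [NP [NP [Det no] [N bridge]] [PP [P under] [NP [NP [Det that] [N park]] [Conj or] [NP [NP [Det this] [N balcony]] [Conj and] [NP [Det no] [N park]]]]]]]]
[S [NP [Det this] [N park]] [VP [V described] [NP [NP [Det no] [N bridge]] [PP [P under] [NP [NP [NP [Det that] [N park]] [Conj or] [NP [Det this] [N balcony]]] [Conj and] [NP [Det no] [N park]]]]]]]
The trees differ in how a recursive rule is bracketed over the same span.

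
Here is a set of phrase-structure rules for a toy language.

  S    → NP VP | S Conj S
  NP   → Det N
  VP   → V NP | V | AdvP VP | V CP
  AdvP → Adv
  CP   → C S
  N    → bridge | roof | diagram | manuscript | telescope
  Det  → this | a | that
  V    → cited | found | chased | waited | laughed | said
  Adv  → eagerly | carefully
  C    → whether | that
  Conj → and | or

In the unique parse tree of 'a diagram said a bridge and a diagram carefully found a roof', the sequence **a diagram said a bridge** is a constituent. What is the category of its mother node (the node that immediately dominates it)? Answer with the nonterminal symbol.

S
  S
    NP
      Det: a
      N: diagram
    VP
      V: said
      NP
        Det: a
        N: bridge
  Conj: and
  S
    NP
      Det: a
      N: diagram
    VP
      AdvP
        Adv: carefully
      VP
        V: found
        NP
          Det: a
          N: roof
The span 'a diagram said a bridge' is the S node built by S → NP VP.
Its mother is the S built by S → S Conj S.

S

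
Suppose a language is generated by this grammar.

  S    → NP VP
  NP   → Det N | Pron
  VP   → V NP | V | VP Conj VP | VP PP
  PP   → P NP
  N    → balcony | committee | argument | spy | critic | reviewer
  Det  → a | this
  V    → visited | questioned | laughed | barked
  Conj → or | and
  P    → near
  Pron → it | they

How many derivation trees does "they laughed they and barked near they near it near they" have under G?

Two of the 4 distinct bracketings:
[S [NP [Pron they]] [VP [VP [V laughed] [NP [Pron they]]] [Conj and] [VP [VP [VP [VP [V barked]] [PP [P near] [NP [Pron they]]]] [PP [P near] [NP [Pron it]]]] [PP [P near] [NP [Pron they]]]]]]
[S [NP [Pron they]] [VP [VP [VP [V laughed] [NP [Pron they]]] [Conj and] [VP [VP [VP [V barked]] [PP [P near] [NP [Pron they]]]] [PP [P near] [NP [Pron it]]]]] [PP [P near] [NP [Pron they]]]]]
The trees differ in how a recursive rule is bracketed over the same span.

4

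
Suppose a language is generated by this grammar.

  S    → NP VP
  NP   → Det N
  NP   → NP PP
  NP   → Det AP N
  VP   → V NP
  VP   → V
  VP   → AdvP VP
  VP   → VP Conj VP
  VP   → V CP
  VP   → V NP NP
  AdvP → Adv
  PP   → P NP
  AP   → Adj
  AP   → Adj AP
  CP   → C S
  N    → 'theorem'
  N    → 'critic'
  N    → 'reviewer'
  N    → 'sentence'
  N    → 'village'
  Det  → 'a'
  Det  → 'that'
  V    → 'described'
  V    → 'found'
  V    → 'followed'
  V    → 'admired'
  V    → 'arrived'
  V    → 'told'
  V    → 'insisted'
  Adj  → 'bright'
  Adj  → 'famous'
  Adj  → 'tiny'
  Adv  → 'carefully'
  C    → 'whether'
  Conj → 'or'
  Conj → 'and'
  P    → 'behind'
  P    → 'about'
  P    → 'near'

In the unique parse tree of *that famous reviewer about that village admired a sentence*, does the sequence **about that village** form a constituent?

[S [NP [NP [Det that] [AP [Adj famous]] [N reviewer]] [PP [P about] [NP [Det that] [N village]]]] [VP [V admired] [NP [Det a] [N sentence]]]]
The words 'about that village' are exhaustively dominated by a single PP node (built by PP → P NP), so they form a constituent.

Yes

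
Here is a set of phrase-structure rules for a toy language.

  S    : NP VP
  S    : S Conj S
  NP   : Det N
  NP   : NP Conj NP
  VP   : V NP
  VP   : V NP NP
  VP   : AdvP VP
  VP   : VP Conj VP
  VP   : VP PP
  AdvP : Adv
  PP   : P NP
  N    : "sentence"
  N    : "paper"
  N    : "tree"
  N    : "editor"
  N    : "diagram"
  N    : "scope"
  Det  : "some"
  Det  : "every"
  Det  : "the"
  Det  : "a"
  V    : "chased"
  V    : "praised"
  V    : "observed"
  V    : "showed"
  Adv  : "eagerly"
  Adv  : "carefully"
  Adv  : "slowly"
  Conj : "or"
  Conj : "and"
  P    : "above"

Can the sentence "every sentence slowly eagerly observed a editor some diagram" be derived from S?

[S [NP [Det every] [N sentence]] [VP [AdvP [Adv slowly]] [VP [AdvP [Adv eagerly]] [VP [V observed] [NP [Det a] [N editor]] [NP [Det some] [N diagram]]]]]]
The bracketing above is licensed at every node by one of the given productions, with S at the root.

Grammatical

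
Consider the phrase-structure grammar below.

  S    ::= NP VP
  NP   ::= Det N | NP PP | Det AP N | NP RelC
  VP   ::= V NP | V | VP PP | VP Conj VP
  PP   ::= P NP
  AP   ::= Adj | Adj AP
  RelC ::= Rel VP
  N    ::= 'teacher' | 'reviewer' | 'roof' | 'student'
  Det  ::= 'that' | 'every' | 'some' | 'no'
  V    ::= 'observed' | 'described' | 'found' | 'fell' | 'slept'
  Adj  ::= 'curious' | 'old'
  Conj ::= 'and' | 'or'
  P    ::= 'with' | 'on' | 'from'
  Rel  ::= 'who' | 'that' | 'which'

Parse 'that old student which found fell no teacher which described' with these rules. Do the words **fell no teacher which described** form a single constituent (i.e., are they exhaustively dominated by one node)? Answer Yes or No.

[S [NP [NP [Det that] [AP [Adj old]] [N student]] [RelC [Rel which] [VP [V found]]]] [VP [V fell] [NP [NP [Det no] [N teacher]] [RelC [Rel which] [VP [V described]]]]]]
The words 'fell no teacher which described' are exhaustively dominated by a single VP node (built by VP → V NP), so they form a constituent.

Yes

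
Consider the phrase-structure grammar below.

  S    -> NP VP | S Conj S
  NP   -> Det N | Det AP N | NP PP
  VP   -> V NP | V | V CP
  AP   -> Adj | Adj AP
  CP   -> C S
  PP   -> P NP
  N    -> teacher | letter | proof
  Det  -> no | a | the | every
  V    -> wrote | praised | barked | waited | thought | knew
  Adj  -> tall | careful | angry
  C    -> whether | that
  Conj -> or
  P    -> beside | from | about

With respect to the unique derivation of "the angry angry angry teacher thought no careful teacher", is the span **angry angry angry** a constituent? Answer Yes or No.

Yes

[S [NP [Det the] [AP [Adj angry] [AP [Adj angry] [AP [Adj angry]]]] [N teacher]] [VP [V thought] [NP [Det no] [AP [Adj careful]] [N teacher]]]]
The words 'angry angry angry' are exhaustively dominated by a single AP node (built by AP → Adj AP), so they form a constituent.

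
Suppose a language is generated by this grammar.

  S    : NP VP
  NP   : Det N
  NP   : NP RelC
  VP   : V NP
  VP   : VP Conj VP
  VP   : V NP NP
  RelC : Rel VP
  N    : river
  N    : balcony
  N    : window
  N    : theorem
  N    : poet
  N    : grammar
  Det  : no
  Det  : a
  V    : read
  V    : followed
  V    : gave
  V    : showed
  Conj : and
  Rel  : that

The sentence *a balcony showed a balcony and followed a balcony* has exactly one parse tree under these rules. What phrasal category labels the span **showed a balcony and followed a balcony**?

[S [NP [Det a] [N balcony]] [VP [VP [V showed] [NP [Det a] [N balcony]]] [Conj and] [VP [V followed] [NP [Det a] [N balcony]]]]]
The span 'showed a balcony and followed a balcony' is the VP node built by VP → VP Conj VP.

VP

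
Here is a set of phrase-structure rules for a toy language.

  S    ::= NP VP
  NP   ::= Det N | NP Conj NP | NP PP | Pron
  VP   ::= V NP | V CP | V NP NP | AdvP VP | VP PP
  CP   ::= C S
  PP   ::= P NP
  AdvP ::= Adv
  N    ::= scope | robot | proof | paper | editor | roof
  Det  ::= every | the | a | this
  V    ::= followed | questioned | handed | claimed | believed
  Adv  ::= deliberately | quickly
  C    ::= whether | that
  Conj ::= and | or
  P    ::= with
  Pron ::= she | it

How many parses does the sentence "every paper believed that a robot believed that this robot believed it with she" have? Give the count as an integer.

Two of the 4 distinct bracketings:
[S [NP [Det every] [N paper]] [VP [V believed] [CP [C that] [S [NP [Det a] [N robot]] [VP [V believed] [CP [C that] [S [NP [Det this] [N robot]] [VP [V believed] [NP [NP [Pron it]] [PP [P with] [NP [Pron she]]]]]]]]]]]]
[S [NP [Det every] [N paper]] [VP [V believed] [CP [C that] [S [NP [Det a] [N robot]] [VP [V believed] [CP [C that] [S [NP [Det this] [N robot]] [VP [VP [V believed] [NP [Pron it]]] [PP [P with] [NP [Pron she]]]]]]]]]]]
The difference turns on whether NP → NP PP is used at the relevant span, versus an alternative expansion of NP.

4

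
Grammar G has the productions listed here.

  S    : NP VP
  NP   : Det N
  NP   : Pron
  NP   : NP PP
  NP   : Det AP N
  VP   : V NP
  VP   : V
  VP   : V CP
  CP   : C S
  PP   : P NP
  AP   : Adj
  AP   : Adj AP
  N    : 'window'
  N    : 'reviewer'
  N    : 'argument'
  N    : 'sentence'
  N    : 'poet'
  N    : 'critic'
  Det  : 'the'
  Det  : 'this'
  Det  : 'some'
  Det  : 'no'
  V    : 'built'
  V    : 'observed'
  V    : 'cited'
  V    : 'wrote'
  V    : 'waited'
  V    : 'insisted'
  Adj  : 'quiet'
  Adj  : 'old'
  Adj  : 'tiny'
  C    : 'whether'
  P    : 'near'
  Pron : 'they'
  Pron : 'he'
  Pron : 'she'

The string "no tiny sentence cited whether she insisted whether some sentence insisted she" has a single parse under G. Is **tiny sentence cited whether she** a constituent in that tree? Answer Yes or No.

[S [NP [Det no] [AP [Adj tiny]] [N sentence]] [VP [V cited] [CP [C whether] [S [NP [Pron she]] [VP [V insisted] [CP [C whether] [S [NP [Det some] [N sentence]] [VP [V insisted] [NP [Pron she]]]]]]]]]]
The smallest constituent containing 'tiny sentence cited whether she' is the S spanning 'no tiny sentence cited whether she insisted whether some sentence insisted she'; no single node in the tree dominates exactly the given words.

No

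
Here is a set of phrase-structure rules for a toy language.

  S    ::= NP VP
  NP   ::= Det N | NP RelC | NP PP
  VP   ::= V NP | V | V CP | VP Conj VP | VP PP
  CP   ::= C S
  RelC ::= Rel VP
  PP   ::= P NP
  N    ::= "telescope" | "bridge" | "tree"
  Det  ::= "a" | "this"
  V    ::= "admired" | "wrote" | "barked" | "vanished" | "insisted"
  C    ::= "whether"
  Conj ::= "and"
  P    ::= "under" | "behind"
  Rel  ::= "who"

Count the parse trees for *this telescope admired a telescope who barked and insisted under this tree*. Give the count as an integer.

6

Two of the 6 distinct bracketings:
[S [NP [Det this] [N telescope]] [VP [V admired] [NP [NP [Det a] [N telescope]] [RelC [Rel who] [VP [VP [V barked]] [Conj and] [VP [VP [V insisted]] [PP [P under] [NP [Det this] [N tree]]]]]]]]]
[S [NP [Det this] [N telescope]] [VP [V admired] [NP [NP [Det a] [N telescope]] [RelC [Rel who] [VP [VP [VP [V barked]] [Conj and] [VP [V insisted]]] [PP [P under] [NP [Det this] [N tree]]]]]]]]
The trees differ in how a recursive rule is bracketed over the same span.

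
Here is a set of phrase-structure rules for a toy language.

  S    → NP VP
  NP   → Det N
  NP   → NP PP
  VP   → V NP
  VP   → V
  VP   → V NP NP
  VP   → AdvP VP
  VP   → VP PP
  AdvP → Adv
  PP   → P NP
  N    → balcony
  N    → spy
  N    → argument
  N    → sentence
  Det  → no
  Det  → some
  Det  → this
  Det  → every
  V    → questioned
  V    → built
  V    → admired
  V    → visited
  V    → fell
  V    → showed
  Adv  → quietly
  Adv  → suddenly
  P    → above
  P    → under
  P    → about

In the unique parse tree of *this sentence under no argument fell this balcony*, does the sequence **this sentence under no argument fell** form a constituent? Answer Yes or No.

No

[S [NP [NP [Det this] [N sentence]] [PP [P under] [NP [Det no] [N argument]]]] [VP [V fell] [NP [Det this] [N balcony]]]]
The smallest constituent containing 'this sentence under no argument fell' is the S spanning 'this sentence under no argument fell this balcony'; no single node in the tree dominates exactly the given words.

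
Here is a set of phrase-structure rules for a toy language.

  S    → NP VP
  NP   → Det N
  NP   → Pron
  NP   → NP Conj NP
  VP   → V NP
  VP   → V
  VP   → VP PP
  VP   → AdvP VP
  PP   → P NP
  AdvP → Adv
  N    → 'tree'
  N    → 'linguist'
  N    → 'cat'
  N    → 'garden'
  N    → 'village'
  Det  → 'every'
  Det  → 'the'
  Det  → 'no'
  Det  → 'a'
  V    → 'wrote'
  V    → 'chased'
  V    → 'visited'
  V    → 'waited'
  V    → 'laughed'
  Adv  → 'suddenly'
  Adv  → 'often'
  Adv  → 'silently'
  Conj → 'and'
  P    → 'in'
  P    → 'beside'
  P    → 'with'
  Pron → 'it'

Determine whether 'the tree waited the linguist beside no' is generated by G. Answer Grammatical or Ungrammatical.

Ungrammatical

For S → NP VP, the only prefix that parses as NP is 'the tree', but the remainder 'waited the linguist beside no' is not a VP under these rules.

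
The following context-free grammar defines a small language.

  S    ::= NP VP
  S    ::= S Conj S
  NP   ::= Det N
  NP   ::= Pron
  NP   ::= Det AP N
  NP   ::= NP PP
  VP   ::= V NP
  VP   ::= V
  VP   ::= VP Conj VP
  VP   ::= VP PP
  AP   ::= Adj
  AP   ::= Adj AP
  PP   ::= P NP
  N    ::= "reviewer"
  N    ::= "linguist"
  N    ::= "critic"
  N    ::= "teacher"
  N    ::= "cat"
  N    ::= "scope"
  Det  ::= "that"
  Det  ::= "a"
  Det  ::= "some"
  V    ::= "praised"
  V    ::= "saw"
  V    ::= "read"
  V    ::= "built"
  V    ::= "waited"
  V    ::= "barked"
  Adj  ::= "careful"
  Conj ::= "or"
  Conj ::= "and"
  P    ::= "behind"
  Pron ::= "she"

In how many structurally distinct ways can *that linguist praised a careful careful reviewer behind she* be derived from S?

2

The two bracketings:
[S [NP [Det that] [N linguist]] [VP [V praised] [NP [NP [Det a] [AP [Adj careful] [AP [Adj careful]]] [N reviewer]] [PP [P behind] [NP [Pron she]]]]]]
[S [NP [Det that] [N linguist]] [VP [VP [V praised] [NP [Det a] [AP [Adj careful] [AP [Adj careful]]] [N reviewer]]] [PP [P behind] [NP [Pron she]]]]]
The difference turns on whether NP → NP PP is used at the relevant span, versus an alternative expansion of NP.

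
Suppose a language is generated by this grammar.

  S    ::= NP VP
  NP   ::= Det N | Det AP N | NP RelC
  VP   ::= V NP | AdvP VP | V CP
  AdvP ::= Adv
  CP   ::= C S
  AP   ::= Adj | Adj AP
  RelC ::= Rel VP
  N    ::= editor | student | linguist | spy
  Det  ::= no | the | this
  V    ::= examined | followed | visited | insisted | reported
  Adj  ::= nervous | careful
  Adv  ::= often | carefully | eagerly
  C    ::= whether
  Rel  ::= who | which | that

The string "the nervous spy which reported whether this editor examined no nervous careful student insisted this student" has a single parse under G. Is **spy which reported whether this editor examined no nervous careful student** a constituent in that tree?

[S [NP [NP [Det the] [AP [Adj nervous]] [N spy]] [RelC [Rel which] [VP [V reported] [CP [C whether] [S [NP [Det this] [N editor]] [VP [V examined] [NP [Det no] [AP [Adj nervous] [AP [Adj careful]]] [N student]]]]]]]] [VP [V insisted] [NP [Det this] [N student]]]]
The smallest constituent containing 'spy which reported whether this editor examined no nervous careful student' is the NP spanning 'the nervous spy which reported whether this editor examined no nervous careful student'; no single node in the tree dominates exactly the given words.

No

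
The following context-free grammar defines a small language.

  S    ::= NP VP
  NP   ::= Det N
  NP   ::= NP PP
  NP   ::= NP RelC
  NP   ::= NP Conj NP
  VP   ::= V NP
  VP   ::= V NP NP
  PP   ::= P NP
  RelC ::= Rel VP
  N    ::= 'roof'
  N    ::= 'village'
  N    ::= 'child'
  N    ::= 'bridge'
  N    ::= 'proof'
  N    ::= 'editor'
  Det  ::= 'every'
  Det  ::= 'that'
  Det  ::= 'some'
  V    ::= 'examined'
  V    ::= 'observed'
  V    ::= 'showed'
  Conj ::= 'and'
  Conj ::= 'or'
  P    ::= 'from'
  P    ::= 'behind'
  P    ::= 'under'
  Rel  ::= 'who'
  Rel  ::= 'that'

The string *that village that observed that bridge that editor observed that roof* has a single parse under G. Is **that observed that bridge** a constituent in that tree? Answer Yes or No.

No

[S [NP [NP [Det that] [N village]] [RelC [Rel that] [VP [V observed] [NP [Det that] [N bridge]] [NP [Det that] [N editor]]]]] [VP [V observed] [NP [Det that] [N roof]]]]
The smallest constituent containing 'that observed that bridge' is the RelC spanning 'that observed that bridge that editor'; no single node in the tree dominates exactly the given words.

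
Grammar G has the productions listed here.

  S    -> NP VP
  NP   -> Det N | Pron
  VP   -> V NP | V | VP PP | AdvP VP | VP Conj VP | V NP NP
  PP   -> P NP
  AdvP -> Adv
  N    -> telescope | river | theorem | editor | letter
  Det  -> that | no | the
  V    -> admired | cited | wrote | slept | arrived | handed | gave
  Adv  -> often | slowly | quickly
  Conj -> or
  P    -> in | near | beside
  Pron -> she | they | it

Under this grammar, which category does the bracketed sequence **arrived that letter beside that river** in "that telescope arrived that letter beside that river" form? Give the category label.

VP

S
  NP
    Det: that
    N: telescope
  VP
    VP
      V: arrived
      NP
        Det: that
        N: letter
    PP
      P: beside
      NP
        Det: that
        N: river
The span 'arrived that letter beside that river' is the VP node built by VP → VP PP.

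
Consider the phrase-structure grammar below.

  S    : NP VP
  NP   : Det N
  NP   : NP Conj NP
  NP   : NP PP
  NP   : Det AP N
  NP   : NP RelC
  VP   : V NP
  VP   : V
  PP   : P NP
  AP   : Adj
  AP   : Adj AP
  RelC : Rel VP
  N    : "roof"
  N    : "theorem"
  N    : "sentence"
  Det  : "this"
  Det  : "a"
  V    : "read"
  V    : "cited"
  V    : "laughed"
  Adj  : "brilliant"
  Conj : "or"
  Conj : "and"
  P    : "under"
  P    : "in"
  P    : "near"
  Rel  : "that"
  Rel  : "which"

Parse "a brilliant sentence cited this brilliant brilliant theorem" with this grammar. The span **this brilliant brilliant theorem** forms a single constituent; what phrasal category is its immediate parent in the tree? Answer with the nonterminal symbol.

VP

[S [NP [Det a] [AP [Adj brilliant]] [N sentence]] [VP [V cited] [NP [Det this] [AP [Adj brilliant] [AP [Adj brilliant]]] [N theorem]]]]
The span 'this brilliant brilliant theorem' is the NP node built by NP → Det AP N.
Its mother is the VP built by VP → V NP.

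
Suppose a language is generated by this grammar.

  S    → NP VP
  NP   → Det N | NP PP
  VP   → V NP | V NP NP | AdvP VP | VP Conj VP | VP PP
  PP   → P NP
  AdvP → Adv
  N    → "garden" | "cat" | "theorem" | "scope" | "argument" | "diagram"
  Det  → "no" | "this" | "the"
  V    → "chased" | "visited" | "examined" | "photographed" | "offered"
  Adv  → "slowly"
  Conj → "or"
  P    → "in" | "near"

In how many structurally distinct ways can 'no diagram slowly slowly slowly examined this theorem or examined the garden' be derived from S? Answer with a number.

4

Two of the 4 distinct bracketings:
[S [NP [Det no] [N diagram]] [VP [AdvP [Adv slowly]] [VP [AdvP [Adv slowly]] [VP [AdvP [Adv slowly]] [VP [VP [V examined] [NP [Det this] [N theorem]]] [Conj or] [VP [V examined] [NP [Det the] [N garden]]]]]]]]
[S [NP [Det no] [N diagram]] [VP [AdvP [Adv slowly]] [VP [AdvP [Adv slowly]] [VP [VP [AdvP [Adv slowly]] [VP [V examined] [NP [Det this] [N theorem]]]] [Conj or] [VP [V examined] [NP [Det the] [N garden]]]]]]]
The trees differ in how a recursive rule is bracketed over the same span.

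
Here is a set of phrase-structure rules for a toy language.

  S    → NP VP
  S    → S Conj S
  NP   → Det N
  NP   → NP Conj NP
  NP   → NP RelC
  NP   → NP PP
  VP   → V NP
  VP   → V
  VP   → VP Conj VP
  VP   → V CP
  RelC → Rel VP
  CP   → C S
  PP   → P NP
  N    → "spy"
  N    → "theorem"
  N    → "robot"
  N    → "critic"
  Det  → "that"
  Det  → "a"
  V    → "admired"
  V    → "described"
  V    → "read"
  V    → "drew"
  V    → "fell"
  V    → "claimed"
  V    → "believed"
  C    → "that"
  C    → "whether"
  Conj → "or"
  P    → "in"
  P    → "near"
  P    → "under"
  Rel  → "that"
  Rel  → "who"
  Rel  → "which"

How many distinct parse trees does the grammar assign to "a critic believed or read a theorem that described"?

1

[S [NP [Det a] [N critic]] [VP [VP [V believed]] [Conj or] [VP [V read] [NP [NP [Det a] [N theorem]] [RelC [Rel that] [VP [V described]]]]]]]
No rule offers an alternative attachment or grouping for any span, so this is the only derivation.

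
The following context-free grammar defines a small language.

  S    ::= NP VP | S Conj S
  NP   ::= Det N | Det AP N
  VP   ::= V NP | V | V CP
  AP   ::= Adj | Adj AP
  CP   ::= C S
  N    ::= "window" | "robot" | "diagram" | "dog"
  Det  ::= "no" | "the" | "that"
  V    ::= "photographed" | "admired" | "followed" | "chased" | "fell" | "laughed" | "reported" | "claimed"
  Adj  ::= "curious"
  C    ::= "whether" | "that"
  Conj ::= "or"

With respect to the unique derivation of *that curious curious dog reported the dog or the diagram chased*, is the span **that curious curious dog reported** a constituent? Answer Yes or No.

No

[S [S [NP [Det that] [AP [Adj curious] [AP [Adj curious]]] [N dog]] [VP [V reported] [NP [Det the] [N dog]]]] [Conj or] [S [NP [Det the] [N diagram]] [VP [V chased]]]]
The smallest constituent containing 'that curious curious dog reported' is the S spanning 'that curious curious dog reported the dog'; no single node in the tree dominates exactly the given words.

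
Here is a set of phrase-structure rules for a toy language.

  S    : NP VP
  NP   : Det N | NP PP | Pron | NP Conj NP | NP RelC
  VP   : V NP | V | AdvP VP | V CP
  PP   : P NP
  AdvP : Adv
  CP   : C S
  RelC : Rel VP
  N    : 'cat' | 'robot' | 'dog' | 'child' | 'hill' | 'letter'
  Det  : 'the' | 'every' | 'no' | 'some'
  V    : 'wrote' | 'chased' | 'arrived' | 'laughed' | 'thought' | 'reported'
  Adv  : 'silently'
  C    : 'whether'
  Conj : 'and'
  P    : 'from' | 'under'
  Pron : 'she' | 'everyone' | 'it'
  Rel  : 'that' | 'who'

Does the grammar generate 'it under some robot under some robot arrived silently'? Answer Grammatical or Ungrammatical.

For S → NP VP, every NP-prefix leaves a non-VP remainder: after 'it' the remainder is not a VP; after 'it under some robot' the remainder is not a VP; after 'it under some robot under some robot' the remainder is not a VP.

Ungrammatical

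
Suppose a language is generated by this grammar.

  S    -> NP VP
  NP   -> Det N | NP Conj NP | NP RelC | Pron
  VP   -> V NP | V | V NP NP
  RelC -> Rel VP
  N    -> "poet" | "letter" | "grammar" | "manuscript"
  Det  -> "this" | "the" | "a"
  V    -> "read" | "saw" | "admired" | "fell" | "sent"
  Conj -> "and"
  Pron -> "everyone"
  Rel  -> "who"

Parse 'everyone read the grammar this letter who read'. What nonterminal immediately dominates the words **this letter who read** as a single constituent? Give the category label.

[S [NP [Pron everyone]] [VP [V read] [NP [Det the] [N grammar]] [NP [NP [Det this] [N letter]] [RelC [Rel who] [VP [V read]]]]]]
The span 'this letter who read' is the NP node built by NP → NP RelC.

NP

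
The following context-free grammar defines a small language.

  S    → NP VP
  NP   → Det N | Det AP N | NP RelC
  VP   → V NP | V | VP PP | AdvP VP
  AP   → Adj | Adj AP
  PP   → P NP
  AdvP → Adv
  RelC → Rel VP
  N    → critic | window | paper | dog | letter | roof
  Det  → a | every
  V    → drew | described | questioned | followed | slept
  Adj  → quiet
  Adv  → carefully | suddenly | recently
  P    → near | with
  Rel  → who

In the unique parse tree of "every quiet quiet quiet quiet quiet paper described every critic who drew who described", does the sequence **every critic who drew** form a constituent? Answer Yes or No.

[S [NP [Det every] [AP [Adj quiet] [AP [Adj quiet] [AP [Adj quiet] [AP [Adj quiet] [AP [Adj quiet]]]]]] [N paper]] [VP [V described] [NP [NP [NP [Det every] [N critic]] [RelC [Rel who] [VP [V drew]]]] [RelC [Rel who] [VP [V described]]]]]]
The words 'every critic who drew' are exhaustively dominated by a single NP node (built by NP → NP RelC), so they form a constituent.

Yes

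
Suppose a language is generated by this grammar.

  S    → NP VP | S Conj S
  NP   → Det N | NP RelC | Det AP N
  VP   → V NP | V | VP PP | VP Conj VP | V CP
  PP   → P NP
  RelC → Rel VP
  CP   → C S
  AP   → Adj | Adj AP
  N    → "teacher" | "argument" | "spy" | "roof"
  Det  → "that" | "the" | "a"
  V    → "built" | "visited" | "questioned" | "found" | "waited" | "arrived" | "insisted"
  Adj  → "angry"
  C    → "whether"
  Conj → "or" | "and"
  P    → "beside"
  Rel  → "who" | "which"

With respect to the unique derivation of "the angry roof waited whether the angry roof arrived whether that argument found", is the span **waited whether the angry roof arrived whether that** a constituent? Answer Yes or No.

No

[S [NP [Det the] [AP [Adj angry]] [N roof]] [VP [V waited] [CP [C whether] [S [NP [Det the] [AP [Adj angry]] [N roof]] [VP [V arrived] [CP [C whether] [S [NP [Det that] [N argument]] [VP [V found]]]]]]]]]
The smallest constituent containing 'waited whether the angry roof arrived whether that' is the VP spanning 'waited whether the angry roof arrived whether that argument found'; no single node in the tree dominates exactly the given words.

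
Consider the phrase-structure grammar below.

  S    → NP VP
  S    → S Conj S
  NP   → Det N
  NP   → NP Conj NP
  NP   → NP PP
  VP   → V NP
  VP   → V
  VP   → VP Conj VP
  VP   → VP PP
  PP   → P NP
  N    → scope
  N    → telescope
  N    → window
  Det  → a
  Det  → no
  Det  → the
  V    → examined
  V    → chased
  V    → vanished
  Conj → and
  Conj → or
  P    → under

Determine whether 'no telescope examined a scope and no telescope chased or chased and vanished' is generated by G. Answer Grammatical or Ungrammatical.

[S [S [NP [Det no] [N telescope]] [VP [V examined] [NP [Det a] [N scope]]]] [Conj and] [S [NP [Det no] [N telescope]] [VP [VP [V chased]] [Conj or] [VP [VP [V chased]] [Conj and] [VP [V vanished]]]]]]
The bracketing above is licensed at every node by one of the given productions, with S at the root.

Grammatical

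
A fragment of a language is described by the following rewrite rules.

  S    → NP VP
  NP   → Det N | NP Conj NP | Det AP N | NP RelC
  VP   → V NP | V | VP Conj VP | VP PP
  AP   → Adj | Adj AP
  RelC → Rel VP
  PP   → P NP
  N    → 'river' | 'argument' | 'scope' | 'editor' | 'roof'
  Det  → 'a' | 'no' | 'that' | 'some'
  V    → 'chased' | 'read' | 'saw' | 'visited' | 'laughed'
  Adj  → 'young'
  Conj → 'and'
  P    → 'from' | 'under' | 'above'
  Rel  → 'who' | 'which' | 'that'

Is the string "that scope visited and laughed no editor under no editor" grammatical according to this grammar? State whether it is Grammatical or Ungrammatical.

S
  NP
    Det: that
    N: scope
  VP
    VP
      V: visited
    Conj: and
    VP
      VP
        V: laughed
        NP
          Det: no
          N: editor
      PP
        P: under
        NP
          Det: no
          N: editor
The bracketing above is licensed at every node by one of the given productions, with S at the root.

Grammatical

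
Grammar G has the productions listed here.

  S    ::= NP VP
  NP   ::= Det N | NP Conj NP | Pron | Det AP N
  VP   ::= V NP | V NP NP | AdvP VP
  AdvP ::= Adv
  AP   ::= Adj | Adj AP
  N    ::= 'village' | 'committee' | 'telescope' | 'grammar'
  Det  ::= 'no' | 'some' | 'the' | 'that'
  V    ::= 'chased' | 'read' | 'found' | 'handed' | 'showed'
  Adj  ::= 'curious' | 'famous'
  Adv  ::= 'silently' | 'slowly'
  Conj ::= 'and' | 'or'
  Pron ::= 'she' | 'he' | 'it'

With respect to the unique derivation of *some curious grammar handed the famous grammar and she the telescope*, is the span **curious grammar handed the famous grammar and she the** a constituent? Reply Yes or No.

[S [NP [Det some] [AP [Adj curious]] [N grammar]] [VP [V handed] [NP [NP [Det the] [AP [Adj famous]] [N grammar]] [Conj and] [NP [Pron she]]] [NP [Det the] [N telescope]]]]
The smallest constituent containing 'curious grammar handed the famous grammar and she the' is the S spanning 'some curious grammar handed the famous grammar and she the telescope'; no single node in the tree dominates exactly the given words.

No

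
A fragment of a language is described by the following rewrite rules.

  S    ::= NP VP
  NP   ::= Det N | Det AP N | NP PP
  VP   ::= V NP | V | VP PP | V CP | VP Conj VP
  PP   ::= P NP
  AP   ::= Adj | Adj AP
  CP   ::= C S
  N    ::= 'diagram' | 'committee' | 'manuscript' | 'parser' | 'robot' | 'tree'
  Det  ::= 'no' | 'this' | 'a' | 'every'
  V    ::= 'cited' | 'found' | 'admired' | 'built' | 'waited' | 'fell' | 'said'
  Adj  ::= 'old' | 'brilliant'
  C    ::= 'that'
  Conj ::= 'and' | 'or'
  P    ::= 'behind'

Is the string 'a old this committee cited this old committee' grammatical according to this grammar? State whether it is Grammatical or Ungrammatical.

Ungrammatical

An Adj word can never sit immediately before a Det word in any string this grammar generates, so the substring 'old this' rules out a derivation.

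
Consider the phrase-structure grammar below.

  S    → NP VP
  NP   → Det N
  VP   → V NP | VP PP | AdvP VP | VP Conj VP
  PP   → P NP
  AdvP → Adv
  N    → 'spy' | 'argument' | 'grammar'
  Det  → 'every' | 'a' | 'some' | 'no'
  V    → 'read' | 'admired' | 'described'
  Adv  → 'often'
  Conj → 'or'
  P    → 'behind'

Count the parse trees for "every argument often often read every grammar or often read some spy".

Two of the 3 distinct bracketings:
[S [NP [Det every] [N argument]] [VP [AdvP [Adv often]] [VP [AdvP [Adv often]] [VP [VP [V read] [NP [Det every] [N grammar]]] [Conj or] [VP [AdvP [Adv often]] [VP [V read] [NP [Det some] [N spy]]]]]]]]
[S [NP [Det every] [N argument]] [VP [AdvP [Adv often]] [VP [VP [AdvP [Adv often]] [VP [V read] [NP [Det every] [N grammar]]]] [Conj or] [VP [AdvP [Adv often]] [VP [V read] [NP [Det some] [N spy]]]]]]]
The trees differ in how a recursive rule is bracketed over the same span.

3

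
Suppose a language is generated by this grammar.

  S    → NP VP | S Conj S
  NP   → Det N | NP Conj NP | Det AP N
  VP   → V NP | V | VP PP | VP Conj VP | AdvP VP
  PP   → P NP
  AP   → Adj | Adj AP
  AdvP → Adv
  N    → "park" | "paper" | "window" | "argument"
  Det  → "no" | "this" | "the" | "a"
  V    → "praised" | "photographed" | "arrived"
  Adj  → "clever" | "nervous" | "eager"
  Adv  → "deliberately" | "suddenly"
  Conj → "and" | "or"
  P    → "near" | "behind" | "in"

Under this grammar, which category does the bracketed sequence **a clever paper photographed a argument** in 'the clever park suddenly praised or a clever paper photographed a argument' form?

[S [S [NP [Det the] [AP [Adj clever]] [N park]] [VP [AdvP [Adv suddenly]] [VP [V praised]]]] [Conj or] [S [NP [Det a] [AP [Adj clever]] [N paper]] [VP [V photographed] [NP [Det a] [N argument]]]]]
The span 'a clever paper photographed a argument' is the S node built by S → NP VP.

S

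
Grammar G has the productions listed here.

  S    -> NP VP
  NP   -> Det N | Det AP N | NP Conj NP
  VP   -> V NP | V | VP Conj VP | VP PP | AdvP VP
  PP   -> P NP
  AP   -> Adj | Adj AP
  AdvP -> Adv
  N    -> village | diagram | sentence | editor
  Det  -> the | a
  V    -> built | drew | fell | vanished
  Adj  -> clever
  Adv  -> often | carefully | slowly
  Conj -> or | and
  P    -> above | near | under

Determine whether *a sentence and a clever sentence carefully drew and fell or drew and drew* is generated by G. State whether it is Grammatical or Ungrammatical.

[S [NP [NP [Det a] [N sentence]] [Conj and] [NP [Det a] [AP [Adj clever]] [N sentence]]] [VP [VP [AdvP [Adv carefully]] [VP [V drew]]] [Conj and] [VP [VP [V fell]] [Conj or] [VP [VP [V drew]] [Conj and] [VP [V drew]]]]]]
The bracketing above is licensed at every node by one of the given productions, with S at the root.

Grammatical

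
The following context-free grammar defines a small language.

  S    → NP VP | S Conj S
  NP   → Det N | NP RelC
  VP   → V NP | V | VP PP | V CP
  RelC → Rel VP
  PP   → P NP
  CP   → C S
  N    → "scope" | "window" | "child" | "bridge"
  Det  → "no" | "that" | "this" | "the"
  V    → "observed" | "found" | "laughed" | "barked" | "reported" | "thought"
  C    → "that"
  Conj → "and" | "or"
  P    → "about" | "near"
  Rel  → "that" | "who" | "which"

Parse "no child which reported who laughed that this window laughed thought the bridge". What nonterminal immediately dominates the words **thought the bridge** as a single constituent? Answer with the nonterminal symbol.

VP

[S [NP [NP [NP [Det no] [N child]] [RelC [Rel which] [VP [V reported]]]] [RelC [Rel who] [VP [V laughed] [CP [C that] [S [NP [Det this] [N window]] [VP [V laughed]]]]]]] [VP [V thought] [NP [Det the] [N bridge]]]]
The span 'thought the bridge' is the VP node built by VP → V NP.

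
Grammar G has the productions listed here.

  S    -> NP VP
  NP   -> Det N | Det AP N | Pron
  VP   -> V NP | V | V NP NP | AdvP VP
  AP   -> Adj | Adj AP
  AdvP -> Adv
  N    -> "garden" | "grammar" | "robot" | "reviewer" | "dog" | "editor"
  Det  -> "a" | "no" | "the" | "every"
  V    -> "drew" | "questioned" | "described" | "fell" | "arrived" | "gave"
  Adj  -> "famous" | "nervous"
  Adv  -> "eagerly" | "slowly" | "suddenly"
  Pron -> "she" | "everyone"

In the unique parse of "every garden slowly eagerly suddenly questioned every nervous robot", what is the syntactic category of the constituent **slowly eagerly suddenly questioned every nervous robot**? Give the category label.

VP

S
  NP
    Det: every
    N: garden
  VP
    AdvP
      Adv: slowly
    VP
      AdvP
        Adv: eagerly
      VP
        AdvP
          Adv: suddenly
        VP
          V: questioned
          NP
            Det: every
            AP
              Adj: nervous
            N: robot
The span 'slowly eagerly suddenly questioned every nervous robot' is the VP node built by VP → AdvP VP.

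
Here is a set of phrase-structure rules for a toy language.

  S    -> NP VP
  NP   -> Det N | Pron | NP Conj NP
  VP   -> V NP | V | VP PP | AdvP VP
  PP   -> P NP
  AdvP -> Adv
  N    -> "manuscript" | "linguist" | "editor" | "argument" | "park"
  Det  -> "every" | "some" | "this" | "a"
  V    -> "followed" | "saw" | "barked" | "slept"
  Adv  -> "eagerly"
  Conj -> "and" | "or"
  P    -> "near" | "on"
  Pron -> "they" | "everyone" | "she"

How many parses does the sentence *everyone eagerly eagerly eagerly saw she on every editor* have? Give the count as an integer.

Two of the 4 distinct bracketings:
[S [NP [Pron everyone]] [VP [VP [AdvP [Adv eagerly]] [VP [AdvP [Adv eagerly]] [VP [AdvP [Adv eagerly]] [VP [V saw] [NP [Pron she]]]]]] [PP [P on] [NP [Det every] [N editor]]]]]
[S [NP [Pron everyone]] [VP [AdvP [Adv eagerly]] [VP [VP [AdvP [Adv eagerly]] [VP [AdvP [Adv eagerly]] [VP [V saw] [NP [Pron she]]]]] [PP [P on] [NP [Det every] [N editor]]]]]]
The trees differ in how a recursive rule is bracketed over the same span.

4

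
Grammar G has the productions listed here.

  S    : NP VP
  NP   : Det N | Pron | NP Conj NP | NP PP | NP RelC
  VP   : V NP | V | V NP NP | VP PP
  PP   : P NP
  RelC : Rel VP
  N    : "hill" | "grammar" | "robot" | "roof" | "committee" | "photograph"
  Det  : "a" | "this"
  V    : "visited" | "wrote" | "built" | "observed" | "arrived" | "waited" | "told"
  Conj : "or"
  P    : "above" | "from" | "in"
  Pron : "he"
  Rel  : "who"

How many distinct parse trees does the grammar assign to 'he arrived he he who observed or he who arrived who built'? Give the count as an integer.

Two of the 3 distinct bracketings:
[S [NP [Pron he]] [VP [V arrived] [NP [Pron he]] [NP [NP [NP [Pron he]] [RelC [Rel who] [VP [V observed]]]] [Conj or] [NP [NP [NP [Pron he]] [RelC [Rel who] [VP [V arrived]]]] [RelC [Rel who] [VP [V built]]]]]]]
[S [NP [Pron he]] [VP [V arrived] [NP [Pron he]] [NP [NP [NP [NP [Pron he]] [RelC [Rel who] [VP [V observed]]]] [Conj or] [NP [NP [Pron he]] [RelC [Rel who] [VP [V arrived]]]]] [RelC [Rel who] [VP [V built]]]]]]
The trees differ in how a recursive rule is bracketed over the same span.

3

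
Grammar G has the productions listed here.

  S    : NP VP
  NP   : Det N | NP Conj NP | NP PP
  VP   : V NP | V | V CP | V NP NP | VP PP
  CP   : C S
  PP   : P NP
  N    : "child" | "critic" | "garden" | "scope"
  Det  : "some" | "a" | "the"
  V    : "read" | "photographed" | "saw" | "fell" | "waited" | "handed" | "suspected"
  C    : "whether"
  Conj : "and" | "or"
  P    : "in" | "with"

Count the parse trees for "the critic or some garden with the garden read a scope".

The two bracketings:
[S [NP [NP [Det the] [N critic]] [Conj or] [NP [NP [Det some] [N garden]] [PP [P with] [NP [Det the] [N garden]]]]] [VP [V read] [NP [Det a] [N scope]]]]
[S [NP [NP [NP [Det the] [N critic]] [Conj or] [NP [Det some] [N garden]]] [PP [P with] [NP [Det the] [N garden]]]] [VP [V read] [NP [Det a] [N scope]]]]
The trees differ in how a recursive rule is bracketed over the same span.

2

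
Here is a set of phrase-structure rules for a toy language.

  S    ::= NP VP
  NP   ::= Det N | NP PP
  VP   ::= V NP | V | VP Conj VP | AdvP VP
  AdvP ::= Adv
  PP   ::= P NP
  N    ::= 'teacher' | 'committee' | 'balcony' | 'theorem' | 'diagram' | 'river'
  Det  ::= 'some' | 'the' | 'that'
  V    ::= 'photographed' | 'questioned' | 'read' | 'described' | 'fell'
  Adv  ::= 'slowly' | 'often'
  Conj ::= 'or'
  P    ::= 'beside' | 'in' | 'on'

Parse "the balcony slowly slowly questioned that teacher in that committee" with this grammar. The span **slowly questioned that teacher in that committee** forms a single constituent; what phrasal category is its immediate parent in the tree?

[S [NP [Det the] [N balcony]] [VP [AdvP [Adv slowly]] [VP [AdvP [Adv slowly]] [VP [V questioned] [NP [NP [Det that] [N teacher]] [PP [P in] [NP [Det that] [N committee]]]]]]]]
The span 'slowly questioned that teacher in that committee' is the VP node built by VP → AdvP VP.
Its mother is the VP built by VP → AdvP VP.

VP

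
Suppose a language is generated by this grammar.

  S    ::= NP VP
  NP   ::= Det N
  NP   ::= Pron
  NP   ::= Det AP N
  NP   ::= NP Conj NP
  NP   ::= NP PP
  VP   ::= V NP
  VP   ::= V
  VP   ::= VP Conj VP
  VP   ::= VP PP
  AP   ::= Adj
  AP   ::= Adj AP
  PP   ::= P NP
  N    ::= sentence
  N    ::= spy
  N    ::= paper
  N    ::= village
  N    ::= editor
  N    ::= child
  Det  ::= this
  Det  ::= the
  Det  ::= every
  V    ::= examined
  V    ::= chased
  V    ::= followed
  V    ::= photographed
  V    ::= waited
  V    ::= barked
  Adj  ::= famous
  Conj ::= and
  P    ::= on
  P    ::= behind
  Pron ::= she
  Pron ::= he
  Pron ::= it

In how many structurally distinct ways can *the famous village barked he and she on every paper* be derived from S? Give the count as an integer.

Two of the 3 distinct bracketings:
[S [NP [Det the] [AP [Adj famous]] [N village]] [VP [V barked] [NP [NP [Pron he]] [Conj and] [NP [NP [Pron she]] [PP [P on] [NP [Det every] [N paper]]]]]]]
[S [NP [Det the] [AP [Adj famous]] [N village]] [VP [V barked] [NP [NP [NP [Pron he]] [Conj and] [NP [Pron she]]] [PP [P on] [NP [Det every] [N paper]]]]]]
The trees differ in how a recursive rule is bracketed over the same span.

3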